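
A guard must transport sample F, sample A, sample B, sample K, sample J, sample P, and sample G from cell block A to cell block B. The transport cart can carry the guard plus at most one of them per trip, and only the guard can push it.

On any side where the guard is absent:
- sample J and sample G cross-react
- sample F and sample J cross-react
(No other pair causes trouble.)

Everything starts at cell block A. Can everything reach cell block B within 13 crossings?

No

Counting alone: the guard can take at most 1 across per trip to cell block B, so moving all 7 needs at least 7 loaded trips out, with a return between consecutive ones — at least 13 crossings.
The safety rule pushes this higher. Following every safe sequence of crossings, the most of the 7 that can be at cell block B as the transport cart arrives there on crossing 13 is 6 — never all 7.
So the move cannot be finished within 13 crossings. (The shortest complete plan takes 15:)
1. Guard goes to cell block B with sample J.  [cell block A: sample A, sample B, sample F, sample G, sample K, sample P | cell block B: sample J]
2. Guard goes back to cell block A alone.  [cell block A: sample A, sample B, sample F, sample G, sample K, sample P | cell block B: sample J]
3. Guard goes to cell block B with sample F.  [cell block A: sample A, sample B, sample G, sample K, sample P | cell block B: sample F, sample J]
4. Guard goes back to cell block A with sample J.  [cell block A: sample A, sample B, sample G, sample J, sample K, sample P | cell block B: sample F]
5. Guard goes to cell block B with sample G.  [cell block A: sample A, sample B, sample J, sample K, sample P | cell block B: sample F, sample G]
6. Guard goes back to cell block A alone.  [cell block A: sample A, sample B, sample J, sample K, sample P | cell block B: sample F, sample G]
7. Guard goes to cell block B with sample A.  [cell block A: sample B, sample J, sample K, sample P | cell block B: sample A, sample F, sample G]
8. Guard goes back to cell block A alone.  [cell block A: sample B, sample J, sample K, sample P | cell block B: sample A, sample F, sample G]
9. Guard goes to cell block B with sample B.  [cell block A: sample J, sample K, sample P | cell block B: sample A, sample B, sample F, sample G]
10. Guard goes back to cell block A alone.  [cell block A: sample J, sample K, sample P | cell block B: sample A, sample B, sample F, sample G]
11. Guard goes to cell block B with sample K.  [cell block A: sample J, sample P | cell block B: sample A, sample B, sample F, sample G, sample K]
12. Guard goes back to cell block A alone.  [cell block A: sample J, sample P | cell block B: sample A, sample B, sample F, sample G, sample K]
13. Guard goes to cell block B with sample P.  [cell block A: sample J | cell block B: sample A, sample B, sample F, sample G, sample K, sample P]
14. Guard goes back to cell block A alone.  [cell block A: sample J | cell block B: sample A, sample B, sample F, sample G, sample K, sample P]
15. Guard goes to cell block B with sample J.  [cell block A: — | cell block B: sample A, sample B, sample F, sample G, sample J, sample K, sample P]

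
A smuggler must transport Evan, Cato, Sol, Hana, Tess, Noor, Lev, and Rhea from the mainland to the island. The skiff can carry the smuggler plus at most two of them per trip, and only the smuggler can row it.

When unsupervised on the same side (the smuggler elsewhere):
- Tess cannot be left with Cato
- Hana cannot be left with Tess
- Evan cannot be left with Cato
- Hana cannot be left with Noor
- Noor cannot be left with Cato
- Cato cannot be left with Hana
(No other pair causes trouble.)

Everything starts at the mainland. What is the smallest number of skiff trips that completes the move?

Counting alone: the smuggler can take at most 2 across per trip to the island, so moving all 8 needs at least 4 loaded trips out, with a return between consecutive ones — at least 7 crossings.
The safety rule pushes this higher. Following every safe sequence of crossings, the most of the 8 that can be at the island as the skiff arrives there on crossings 7, 9, 11 is 5, 6, 7 respectively — never all 8.
So no plan with fewer than 13 crossings exists, and this one achieves 13:
1. Smuggler goes to the island with Cato and Hana.
2. Smuggler goes back to the mainland with Cato.
3. Smuggler goes to the island with Cato and Evan.
4. Smuggler goes back to the mainland with Cato.
5. Smuggler goes to the island with Cato and Sol.
6. Smuggler goes back to the mainland with Cato.
7. Smuggler goes to the island with Cato and Lev.
8. Smuggler goes back to the mainland with Cato.
9. Smuggler goes to the island with Cato and Rhea.
10. Smuggler goes back to the mainland with Cato.
11. Smuggler goes to the island with Noor and Tess.
12. Smuggler goes back to the mainland with Hana.
13. Smuggler goes to the island with Cato and Hana.

13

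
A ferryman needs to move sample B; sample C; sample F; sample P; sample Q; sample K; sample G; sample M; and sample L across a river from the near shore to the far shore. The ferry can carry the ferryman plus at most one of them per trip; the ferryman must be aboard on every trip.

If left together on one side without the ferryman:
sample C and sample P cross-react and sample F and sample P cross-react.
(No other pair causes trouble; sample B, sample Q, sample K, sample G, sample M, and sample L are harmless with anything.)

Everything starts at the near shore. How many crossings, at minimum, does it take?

19

Counting alone: the ferryman can take at most 1 across per trip to the far shore, so moving all 9 needs at least 9 loaded trips out, with a return between consecutive ones — at least 17 crossings.
The safety rule pushes this higher. Following every safe sequence of crossings, the most of the 9 that can be at the far shore as the ferry arrives there on crossing 17 is 8 — never all 9.
So no plan with fewer than 19 crossings exists, and this one achieves 19:
1. Ferryman goes to the far shore with sample P.  [the near shore: sample B, sample C, sample F, sample G, sample K, sample L, sample M, sample Q | the far shore: sample P]
2. Ferryman goes back to the near shore alone.  [the near shore: sample B, sample C, sample F, sample G, sample K, sample L, sample M, sample Q | the far shore: sample P]
3. Ferryman goes to the far shore with sample B.  [the near shore: sample C, sample F, sample G, sample K, sample L, sample M, sample Q | the far shore: sample B, sample P]
4. Ferryman goes back to the near shore alone.  [the near shore: sample C, sample F, sample G, sample K, sample L, sample M, sample Q | the far shore: sample B, sample P]
5. Ferryman goes to the far shore with sample C.  [the near shore: sample F, sample G, sample K, sample L, sample M, sample Q | the far shore: sample B, sample C, sample P]
6. Ferryman goes back to the near shore with sample P.  [the near shore: sample F, sample G, sample K, sample L, sample M, sample P, sample Q | the far shore: sample B, sample C]
7. Ferryman goes to the far shore with sample F.  [the near shore: sample G, sample K, sample L, sample M, sample P, sample Q | the far shore: sample B, sample C, sample F]
8. Ferryman goes back to the near shore alone.  [the near shore: sample G, sample K, sample L, sample M, sample P, sample Q | the far shore: sample B, sample C, sample F]
9. Ferryman goes to the far shore with sample Q.  [the near shore: sample G, sample K, sample L, sample M, sample P | the far shore: sample B, sample C, sample F, sample Q]
10. Ferryman goes back to the near shore alone.  [the near shore: sample G, sample K, sample L, sample M, sample P | the far shore: sample B, sample C, sample F, sample Q]
11. Ferryman goes to the far shore with sample K.  [the near shore: sample G, sample L, sample M, sample P | the far shore: sample B, sample C, sample F, sample K, sample Q]
12. Ferryman goes back to the near shore alone.  [the near shore: sample G, sample L, sample M, sample P | the far shore: sample B, sample C, sample F, sample K, sample Q]
13. Ferryman goes to the far shore with sample G.  [the near shore: sample L, sample M, sample P | the far shore: sample B, sample C, sample F, sample G, sample K, sample Q]
14. Ferryman goes back to the near shore alone.  [the near shore: sample L, sample M, sample P | the far shore: sample B, sample C, sample F, sample G, sample K, sample Q]
15. Ferryman goes to the far shore with sample M.  [the near shore: sample L, sample P | the far shore: sample B, sample C, sample F, sample G, sample K, sample M, sample Q]
16. Ferryman goes back to the near shore alone.  [the near shore: sample L, sample P | the far shore: sample B, sample C, sample F, sample G, sample K, sample M, sample Q]
17. Ferryman goes to the far shore with sample L.  [the near shore: sample P | the far shore: sample B, sample C, sample F, sample G, sample K, sample L, sample M, sample Q]
18. Ferryman goes back to the near shore alone.  [the near shore: sample P | the far shore: sample B, sample C, sample F, sample G, sample K, sample L, sample M, sample Q]
19. Ferryman goes to the far shore with sample P.  [the near shore: — | the far shore: sample B, sample C, sample F, sample G, sample K, sample L, sample M, sample P, sample Q]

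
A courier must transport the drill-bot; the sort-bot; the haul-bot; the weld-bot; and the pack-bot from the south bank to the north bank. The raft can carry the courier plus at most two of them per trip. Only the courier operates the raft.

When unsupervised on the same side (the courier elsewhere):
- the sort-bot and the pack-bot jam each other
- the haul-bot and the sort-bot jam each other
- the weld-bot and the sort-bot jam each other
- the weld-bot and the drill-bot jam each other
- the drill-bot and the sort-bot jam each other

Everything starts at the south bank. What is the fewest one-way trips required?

Counting alone: the courier can take at most 2 across per trip to the north bank, so moving all 5 needs at least 3 loaded trips out, with a return between consecutive ones — at least 5 crossings.
The safety rule pushes this higher. Following every safe sequence of crossings, the most of the 5 that can be at the north bank as the raft arrives there on crossing 5 is 4 — never all 5.
So no plan with fewer than 7 crossings exists, and this one achieves 7:
1. Courier goes to the north bank with the drill-bot and the sort-bot.
2. Courier goes back to the south bank with the drill-bot.
3. Courier goes to the north bank with the drill-bot and the haul-bot.
4. Courier goes back to the south bank with the sort-bot.
5. Courier goes to the north bank with the pack-bot and the sort-bot.
6. Courier goes back to the south bank with the sort-bot.
7. Courier goes to the north bank with the sort-bot and the weld-bot.

7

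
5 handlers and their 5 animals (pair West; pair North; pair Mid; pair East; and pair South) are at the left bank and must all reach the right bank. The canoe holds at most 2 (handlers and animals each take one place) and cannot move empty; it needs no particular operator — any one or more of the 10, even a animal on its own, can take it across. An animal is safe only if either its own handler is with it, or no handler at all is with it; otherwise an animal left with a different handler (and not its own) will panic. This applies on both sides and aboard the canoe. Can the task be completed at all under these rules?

Following every safe sequence of crossings from the start, the most of the 10 that can be at the right bank as the canoe arrives there on crossings 1, 3, 5, 7 is 2, 3, 4, 5 respectively; the best ever achieved is 5 of 10.
From crossing 9 on, no configuration arises that was not already reachable earlier: only 82 distinct safe configurations (who is on which side, and where the canoe is) can ever be reached, none of them has everyone across, and every continuation just revisits them. So no valid plan exists.

No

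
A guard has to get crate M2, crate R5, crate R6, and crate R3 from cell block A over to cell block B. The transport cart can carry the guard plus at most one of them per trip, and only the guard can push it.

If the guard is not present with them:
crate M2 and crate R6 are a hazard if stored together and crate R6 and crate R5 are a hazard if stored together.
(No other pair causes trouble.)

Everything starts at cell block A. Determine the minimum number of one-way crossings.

Counting alone: the guard can take at most 1 across per trip to cell block B, so moving all 4 needs at least 4 loaded trips out, with a return between consecutive ones — at least 7 crossings.
The safety rule pushes this higher. Following every safe sequence of crossings, the most of the 4 that can be at cell block B as the transport cart arrives there on crossing 7 is 3 — never all 4.
So no plan with fewer than 9 crossings exists, and this one achieves 9:
1. Guard goes to cell block B with crate R6.  [cell block A: crate M2, crate R3, crate R5 | cell block B: crate R6]
2. Guard goes back to cell block A alone.  [cell block A: crate M2, crate R3, crate R5 | cell block B: crate R6]
3. Guard goes to cell block B with crate M2.  [cell block A: crate R3, crate R5 | cell block B: crate M2, crate R6]
4. Guard goes back to cell block A with crate R6.  [cell block A: crate R3, crate R5, crate R6 | cell block B: crate M2]
5. Guard goes to cell block B with crate R5.  [cell block A: crate R3, crate R6 | cell block B: crate M2, crate R5]
6. Guard goes back to cell block A alone.  [cell block A: crate R3, crate R6 | cell block B: crate M2, crate R5]
7. Guard goes to cell block B with crate R3.  [cell block A: crate R6 | cell block B: crate M2, crate R3, crate R5]
8. Guard goes back to cell block A alone.  [cell block A: crate R6 | cell block B: crate M2, crate R3, crate R5]
9. Guard goes to cell block B with crate R6.  [cell block A: — | cell block B: crate M2, crate R3, crate R5, crate R6]

9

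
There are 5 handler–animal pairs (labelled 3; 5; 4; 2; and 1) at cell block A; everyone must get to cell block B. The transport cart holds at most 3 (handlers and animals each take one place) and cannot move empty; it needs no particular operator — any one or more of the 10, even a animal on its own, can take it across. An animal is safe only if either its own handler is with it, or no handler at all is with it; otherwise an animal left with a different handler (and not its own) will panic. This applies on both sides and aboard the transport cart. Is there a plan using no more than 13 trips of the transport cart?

Yes — this plan uses 11 crossings (≤ 13):
1. animal 3 and handler 3 cross → cell block B.
2. handler 3 crosses ← cell block A.
3. animal 2, animal 4, and animal 5 cross → cell block B.
4. animal 3 crosses ← cell block A.
5. handler 2, handler 4, and handler 5 cross → cell block B.
6. animal 5 and handler 5 cross ← cell block A.
7. handler 1, handler 3, and handler 5 cross → cell block B.
8. animal 4 crosses ← cell block A.
9. animal 3 and animal 5 cross → cell block B.
10. animal 3 crosses ← cell block A.
11. animal 1, animal 3, and animal 4 cross → cell block B.

Yes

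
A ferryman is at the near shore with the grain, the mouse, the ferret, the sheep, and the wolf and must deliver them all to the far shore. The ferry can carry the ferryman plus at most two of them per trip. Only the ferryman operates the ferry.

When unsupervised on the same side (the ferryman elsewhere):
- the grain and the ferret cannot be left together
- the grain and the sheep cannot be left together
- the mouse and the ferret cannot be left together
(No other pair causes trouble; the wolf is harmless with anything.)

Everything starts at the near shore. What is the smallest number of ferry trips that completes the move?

Counting alone: the ferryman can take at most 2 across per trip to the far shore, so moving all 5 needs at least 3 loaded trips out, with a return between consecutive ones — at least 5 crossings.
The plan below uses exactly 5 crossings, so it is optimal:
1. Ferryman goes to the far shore with the grain and the mouse.
2. Ferryman goes back to the near shore alone.
3. Ferryman goes to the far shore with the wolf.
4. Ferryman goes back to the near shore alone.
5. Ferryman goes to the far shore with the ferret and the sheep.

5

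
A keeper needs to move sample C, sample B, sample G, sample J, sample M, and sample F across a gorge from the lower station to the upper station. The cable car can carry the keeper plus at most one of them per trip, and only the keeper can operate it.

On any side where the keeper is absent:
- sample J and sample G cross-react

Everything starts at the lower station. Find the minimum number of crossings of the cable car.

11

Counting alone: the keeper can take at most 1 across per trip to the upper station, so moving all 6 needs at least 6 loaded trips out, with a return between consecutive ones — at least 11 crossings.
The plan below uses exactly 11 crossings, so it is optimal:
1. Keeper goes to the upper station with sample G.  [the lower station: sample B, sample C, sample F, sample J, sample M | the upper station: sample G]
2. Keeper goes back to the lower station alone.  [the lower station: sample B, sample C, sample F, sample J, sample M | the upper station: sample G]
3. Keeper goes to the upper station with sample C.  [the lower station: sample B, sample F, sample J, sample M | the upper station: sample C, sample G]
4. Keeper goes back to the lower station alone.  [the lower station: sample B, sample F, sample J, sample M | the upper station: sample C, sample G]
5. Keeper goes to the upper station with sample B.  [the lower station: sample F, sample J, sample M | the upper station: sample B, sample C, sample G]
6. Keeper goes back to the lower station alone.  [the lower station: sample F, sample J, sample M | the upper station: sample B, sample C, sample G]
7. Keeper goes to the upper station with sample M.  [the lower station: sample F, sample J | the upper station: sample B, sample C, sample G, sample M]
8. Keeper goes back to the lower station alone.  [the lower station: sample F, sample J | the upper station: sample B, sample C, sample G, sample M]
9. Keeper goes to the upper station with sample F.  [the lower station: sample J | the upper station: sample B, sample C, sample F, sample G, sample M]
10. Keeper goes back to the lower station alone.  [the lower station: sample J | the upper station: sample B, sample C, sample F, sample G, sample M]
11. Keeper goes to the upper station with sample J.  [the lower station: — | the upper station: sample B, sample C, sample F, sample G, sample J, sample M]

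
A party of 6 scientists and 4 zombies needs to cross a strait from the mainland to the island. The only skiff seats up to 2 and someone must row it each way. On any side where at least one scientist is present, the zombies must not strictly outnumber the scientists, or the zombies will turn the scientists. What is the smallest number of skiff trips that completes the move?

Counting alone: each trip to the island takes at most 2 across and each return brings at least 1 back, so after t trips out (and t−1 returns) at most 2t − (t−1) of the 10 are across; that first reaches 10 at t = 9, so at least 17 crossings are needed.
The plan below uses exactly 17 crossings, so it is optimal:
1. 2 zombies → the island.  (the mainland: 6S 2Z; the island: 0S 2Z)
2. 1 zombie ← the mainland.  (the mainland: 6S 3Z; the island: 0S 1Z)
3. 2 zombies → the island.  (the mainland: 6S 1Z; the island: 0S 3Z)
4. 1 zombie ← the mainland.  (the mainland: 6S 2Z; the island: 0S 2Z)
5. 2 scientists → the island.  (the mainland: 4S 2Z; the island: 2S 2Z)
6. 1 zombie ← the mainland.  (the mainland: 4S 3Z; the island: 2S 1Z)
7. 1 scientist and 1 zombie → the island.  (the mainland: 3S 2Z; the island: 3S 2Z)
8. 1 zombie ← the mainland.  (the mainland: 3S 3Z; the island: 3S 1Z)
9. 2 zombies → the island.  (the mainland: 3S 1Z; the island: 3S 3Z)
10. 1 zombie ← the mainland.  (the mainland: 3S 2Z; the island: 3S 2Z)
11. 1 scientist and 1 zombie → the island.  (the mainland: 2S 1Z; the island: 4S 3Z)
12. 1 zombie ← the mainland.  (the mainland: 2S 2Z; the island: 4S 2Z)
13. 2 zombies → the island.  (the mainland: 2S 0Z; the island: 4S 4Z)
14. 1 zombie ← the mainland.  (the mainland: 2S 1Z; the island: 4S 3Z)
15. 1 scientist and 1 zombie → the island.  (the mainland: 1S 0Z; the island: 5S 4Z)
16. 1 zombie ← the mainland.  (the mainland: 1S 1Z; the island: 5S 3Z)
17. 1 scientist and 1 zombie → the island.  (the mainland: 0S 0Z; the island: 6S 4Z)

17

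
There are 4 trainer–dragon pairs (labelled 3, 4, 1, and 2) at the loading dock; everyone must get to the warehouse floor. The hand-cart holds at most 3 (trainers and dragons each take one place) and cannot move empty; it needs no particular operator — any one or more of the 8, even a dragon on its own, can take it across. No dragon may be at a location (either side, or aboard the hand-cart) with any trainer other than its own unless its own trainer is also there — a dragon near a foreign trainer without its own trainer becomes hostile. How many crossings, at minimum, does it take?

Counting alone: each trip to the warehouse floor takes at most 3 across and each return brings at least 1 back, so after t trips out (and t−1 returns) at most 3t − (t−1) of the 8 are across; that first reaches 8 at t = 4, so at least 7 crossings are needed.
The safety rule pushes this higher. Following every safe sequence of crossings, the most of the 8 that can be at the warehouse floor as the hand-cart arrives there on crossing 7 is 7 — never all 8.
So no plan with fewer than 9 crossings exists, and this one achieves 9:
1. dragon 3 and trainer 3 cross → the warehouse floor.
2. trainer 3 crosses ← the loading dock.
3. dragon 4, trainer 3, and trainer 4 cross → the warehouse floor.
4. dragon 3 and trainer 3 cross ← the loading dock.
5. trainer 1, trainer 2, and trainer 3 cross → the warehouse floor.
6. dragon 4 crosses ← the loading dock.
7. dragon 3 and dragon 4 cross → the warehouse floor.
8. dragon 3 crosses ← the loading dock.
9. dragon 1, dragon 2, and dragon 3 cross → the warehouse floor.

9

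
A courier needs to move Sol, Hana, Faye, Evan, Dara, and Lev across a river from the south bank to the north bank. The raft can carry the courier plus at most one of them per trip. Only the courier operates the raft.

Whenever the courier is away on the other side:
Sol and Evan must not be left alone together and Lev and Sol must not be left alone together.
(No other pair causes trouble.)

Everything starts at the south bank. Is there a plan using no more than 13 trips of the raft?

Yes — this plan uses 13 crossings (≤ 13):
1. Courier goes to the north bank with Sol.  [the south bank: Dara, Evan, Faye, Hana, Lev | the north bank: Sol]
2. Courier goes back to the south bank alone.  [the south bank: Dara, Evan, Faye, Hana, Lev | the north bank: Sol]
3. Courier goes to the north bank with Hana.  [the south bank: Dara, Evan, Faye, Lev | the north bank: Hana, Sol]
4. Courier goes back to the south bank alone.  [the south bank: Dara, Evan, Faye, Lev | the north bank: Hana, Sol]
5. Courier goes to the north bank with Faye.  [the south bank: Dara, Evan, Lev | the north bank: Faye, Hana, Sol]
6. Courier goes back to the south bank alone.  [the south bank: Dara, Evan, Lev | the north bank: Faye, Hana, Sol]
7. Courier goes to the north bank with Evan.  [the south bank: Dara, Lev | the north bank: Evan, Faye, Hana, Sol]
8. Courier goes back to the south bank with Sol.  [the south bank: Dara, Lev, Sol | the north bank: Evan, Faye, Hana]
9. Courier goes to the north bank with Lev.  [the south bank: Dara, Sol | the north bank: Evan, Faye, Hana, Lev]
10. Courier goes back to the south bank alone.  [the south bank: Dara, Sol | the north bank: Evan, Faye, Hana, Lev]
11. Courier goes to the north bank with Dara.  [the south bank: Sol | the north bank: Dara, Evan, Faye, Hana, Lev]
12. Courier goes back to the south bank alone.  [the south bank: Sol | the north bank: Dara, Evan, Faye, Hana, Lev]
13. Courier goes to the north bank with Sol.  [the south bank: — | the north bank: Dara, Evan, Faye, Hana, Lev, Sol]

Yes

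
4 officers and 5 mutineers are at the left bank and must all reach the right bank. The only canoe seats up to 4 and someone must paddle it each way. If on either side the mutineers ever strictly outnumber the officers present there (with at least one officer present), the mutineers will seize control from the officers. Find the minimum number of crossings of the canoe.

impossible

The mutineers already outnumber the officers at the left bank before anyone moves, so the starting position itself is disallowed.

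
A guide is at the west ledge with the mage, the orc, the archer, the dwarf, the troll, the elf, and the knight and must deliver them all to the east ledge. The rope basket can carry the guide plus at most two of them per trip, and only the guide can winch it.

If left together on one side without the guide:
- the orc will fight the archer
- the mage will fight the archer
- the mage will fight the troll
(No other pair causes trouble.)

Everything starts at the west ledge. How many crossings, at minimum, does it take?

Counting alone: the guide can take at most 2 across per trip to the east ledge, so moving all 7 needs at least 4 loaded trips out, with a return between consecutive ones — at least 7 crossings.
The plan below uses exactly 7 crossings, so it is optimal:
1. Guide goes to the east ledge with the mage and the orc.  [the west ledge: the archer, the dwarf, the elf, the knight, the troll | the east ledge: the mage, the orc]
2. Guide goes back to the west ledge alone.  [the west ledge: the archer, the dwarf, the elf, the knight, the troll | the east ledge: the mage, the orc]
3. Guide goes to the east ledge with the dwarf.  [the west ledge: the archer, the elf, the knight, the troll | the east ledge: the dwarf, the mage, the orc]
4. Guide goes back to the west ledge alone.  [the west ledge: the archer, the elf, the knight, the troll | the east ledge: the dwarf, the mage, the orc]
5. Guide goes to the east ledge with the elf and the knight.  [the west ledge: the archer, the troll | the east ledge: the dwarf, the elf, the knight, the mage, the orc]
6. Guide goes back to the west ledge alone.  [the west ledge: the archer, the troll | the east ledge: the dwarf, the elf, the knight, the mage, the orc]
7. Guide goes to the east ledge with the archer and the troll.  [the west ledge: — | the east ledge: the archer, the dwarf, the elf, the knight, the mage, the orc, the troll]

7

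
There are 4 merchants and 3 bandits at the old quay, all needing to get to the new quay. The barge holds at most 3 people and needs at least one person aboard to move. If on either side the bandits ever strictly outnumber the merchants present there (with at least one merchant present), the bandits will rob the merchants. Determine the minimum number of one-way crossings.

Counting alone: each trip to the new quay takes at most 3 across and each return brings at least 1 back, so after t trips out (and t−1 returns) at most 3t − (t−1) of the 7 are across; that first reaches 7 at t = 3, so at least 5 crossings are needed.
The plan below uses exactly 5 crossings, so it is optimal:
1. 3 bandits → the new quay.  (the old quay: 4M 0B; the new quay: 0M 3B)
2. 1 bandit ← the old quay.  (the old quay: 4M 1B; the new quay: 0M 2B)
3. 3 merchants → the new quay.  (the old quay: 1M 1B; the new quay: 3M 2B)
4. 1 merchant ← the old quay.  (the old quay: 2M 1B; the new quay: 2M 2B)
5. 2 merchants and 1 bandit → the new quay.  (the old quay: 0M 0B; the new quay: 4M 3B)

5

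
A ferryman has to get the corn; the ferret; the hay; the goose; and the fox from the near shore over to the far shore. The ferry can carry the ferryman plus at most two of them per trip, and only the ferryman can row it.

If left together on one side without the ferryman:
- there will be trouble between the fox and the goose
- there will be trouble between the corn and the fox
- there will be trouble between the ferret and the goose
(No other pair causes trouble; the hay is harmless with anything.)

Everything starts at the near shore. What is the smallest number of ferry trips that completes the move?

Counting alone: the ferryman can take at most 2 across per trip to the far shore, so moving all 5 needs at least 3 loaded trips out, with a return between consecutive ones — at least 5 crossings.
The plan below uses exactly 5 crossings, so it is optimal:
1. Ferryman goes to the far shore with the corn and the goose.  [the near shore: the ferret, the fox, the hay | the far shore: the corn, the goose]
2. Ferryman goes back to the near shore alone.  [the near shore: the ferret, the fox, the hay | the far shore: the corn, the goose]
3. Ferryman goes to the far shore with the hay.  [the near shore: the ferret, the fox | the far shore: the corn, the goose, the hay]
4. Ferryman goes back to the near shore alone.  [the near shore: the ferret, the fox | the far shore: the corn, the goose, the hay]
5. Ferryman goes to the far shore with the ferret and the fox.  [the near shore: — | the far shore: the corn, the ferret, the fox, the goose, the hay]

5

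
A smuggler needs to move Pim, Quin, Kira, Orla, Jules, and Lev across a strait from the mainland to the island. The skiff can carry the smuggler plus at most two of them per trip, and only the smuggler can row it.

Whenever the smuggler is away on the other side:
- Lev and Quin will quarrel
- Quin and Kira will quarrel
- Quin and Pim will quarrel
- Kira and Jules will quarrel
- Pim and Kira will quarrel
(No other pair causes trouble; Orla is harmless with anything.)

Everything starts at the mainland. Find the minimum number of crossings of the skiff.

9

Counting alone: the smuggler can take at most 2 across per trip to the island, so moving all 6 needs at least 3 loaded trips out, with a return between consecutive ones — at least 5 crossings.
The safety rule pushes this higher. Following every safe sequence of crossings, the most of the 6 that can be at the island as the skiff arrives there on crossings 5, 7 is 4, 5 respectively — never all 6.
So no plan with fewer than 9 crossings exists, and this one achieves 9:
1. Smuggler goes to the island with Kira and Quin.  [the mainland: Jules, Lev, Orla, Pim | the island: Kira, Quin]
2. Smuggler goes back to the mainland with Quin.  [the mainland: Jules, Lev, Orla, Pim, Quin | the island: Kira]
3. Smuggler goes to the island with Lev and Pim.  [the mainland: Jules, Orla, Quin | the island: Kira, Lev, Pim]
4. Smuggler goes back to the mainland with Pim.  [the mainland: Jules, Orla, Pim, Quin | the island: Kira, Lev]
5. Smuggler goes to the island with Orla and Pim.  [the mainland: Jules, Quin | the island: Kira, Lev, Orla, Pim]
6. Smuggler goes back to the mainland with Pim.  [the mainland: Jules, Pim, Quin | the island: Kira, Lev, Orla]
7. Smuggler goes to the island with Jules and Pim.  [the mainland: Quin | the island: Jules, Kira, Lev, Orla, Pim]
8. Smuggler goes back to the mainland with Kira.  [the mainland: Kira, Quin | the island: Jules, Lev, Orla, Pim]
9. Smuggler goes to the island with Kira and Quin.  [the mainland: — | the island: Jules, Kira, Lev, Orla, Pim, Quin]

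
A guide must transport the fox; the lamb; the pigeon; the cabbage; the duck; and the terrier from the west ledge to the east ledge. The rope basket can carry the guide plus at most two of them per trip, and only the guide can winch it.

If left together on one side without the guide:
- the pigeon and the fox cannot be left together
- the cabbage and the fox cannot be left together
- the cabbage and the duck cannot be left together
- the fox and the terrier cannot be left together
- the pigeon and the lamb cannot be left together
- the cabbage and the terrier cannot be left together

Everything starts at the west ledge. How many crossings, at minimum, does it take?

Whatever the first load, the items left behind include a forbidden pair without the guide. No opening move is safe, so no plan exists.

impossible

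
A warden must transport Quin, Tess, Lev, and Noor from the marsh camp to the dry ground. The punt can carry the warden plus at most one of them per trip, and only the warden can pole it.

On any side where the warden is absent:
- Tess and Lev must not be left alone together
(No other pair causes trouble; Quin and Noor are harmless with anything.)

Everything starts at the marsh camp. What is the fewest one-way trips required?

7

Counting alone: the warden can take at most 1 across per trip to the dry ground, so moving all 4 needs at least 4 loaded trips out, with a return between consecutive ones — at least 7 crossings.
The plan below uses exactly 7 crossings, so it is optimal:
1. Warden goes to the dry ground with Tess.  [the marsh camp: Lev, Noor, Quin | the dry ground: Tess]
2. Warden goes back to the marsh camp alone.  [the marsh camp: Lev, Noor, Quin | the dry ground: Tess]
3. Warden goes to the dry ground with Quin.  [the marsh camp: Lev, Noor | the dry ground: Quin, Tess]
4. Warden goes back to the marsh camp alone.  [the marsh camp: Lev, Noor | the dry ground: Quin, Tess]
5. Warden goes to the dry ground with Noor.  [the marsh camp: Lev | the dry ground: Noor, Quin, Tess]
6. Warden goes back to the marsh camp alone.  [the marsh camp: Lev | the dry ground: Noor, Quin, Tess]
7. Warden goes to the dry ground with Lev.  [the marsh camp: — | the dry ground: Lev, Noor, Quin, Tess]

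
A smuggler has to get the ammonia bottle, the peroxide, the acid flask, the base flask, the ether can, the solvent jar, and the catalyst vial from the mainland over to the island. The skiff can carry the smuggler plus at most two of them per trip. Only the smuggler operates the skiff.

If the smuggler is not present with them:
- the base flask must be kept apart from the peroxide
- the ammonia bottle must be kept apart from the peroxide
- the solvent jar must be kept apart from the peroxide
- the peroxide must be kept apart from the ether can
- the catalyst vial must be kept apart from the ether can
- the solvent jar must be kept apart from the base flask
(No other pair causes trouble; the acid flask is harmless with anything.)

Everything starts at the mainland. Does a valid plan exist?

No

Whatever the first load, the items left behind include a forbidden pair without the smuggler. No opening move is safe, so no plan exists.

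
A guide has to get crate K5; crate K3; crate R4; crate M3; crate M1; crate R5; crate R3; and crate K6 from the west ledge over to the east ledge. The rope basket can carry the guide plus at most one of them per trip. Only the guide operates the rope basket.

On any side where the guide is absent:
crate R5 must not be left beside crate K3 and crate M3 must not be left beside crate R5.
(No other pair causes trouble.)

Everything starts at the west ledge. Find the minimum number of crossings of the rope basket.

Counting alone: the guide can take at most 1 across per trip to the east ledge, so moving all 8 needs at least 8 loaded trips out, with a return between consecutive ones — at least 15 crossings.
The safety rule pushes this higher. Following every safe sequence of crossings, the most of the 8 that can be at the east ledge as the rope basket arrives there on crossing 15 is 7 — never all 8.
So no plan with fewer than 17 crossings exists, and this one achieves 17:
1. Guide goes to the east ledge with crate R5.
2. Guide goes back to the west ledge alone.
3. Guide goes to the east ledge with crate K5.
4. Guide goes back to the west ledge alone.
5. Guide goes to the east ledge with crate K3.
6. Guide goes back to the west ledge with crate R5.
7. Guide goes to the east ledge with crate M3.
8. Guide goes back to the west ledge alone.
9. Guide goes to the east ledge with crate R4.
10. Guide goes back to the west ledge alone.
11. Guide goes to the east ledge with crate M1.
12. Guide goes back to the west ledge alone.
13. Guide goes to the east ledge with crate R3.
14. Guide goes back to the west ledge alone.
15. Guide goes to the east ledge with crate K6.
16. Guide goes back to the west ledge alone.
17. Guide goes to the east ledge with crate R5.

17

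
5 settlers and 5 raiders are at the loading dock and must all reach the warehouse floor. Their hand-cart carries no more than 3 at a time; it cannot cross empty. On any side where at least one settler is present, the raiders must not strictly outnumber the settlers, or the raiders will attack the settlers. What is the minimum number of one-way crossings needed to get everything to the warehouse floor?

11

Counting alone: each trip to the warehouse floor takes at most 3 across and each return brings at least 1 back, so after t trips out (and t−1 returns) at most 3t − (t−1) of the 10 are across; that first reaches 10 at t = 5, so at least 9 crossings are needed.
The safety rule pushes this higher. Following every safe sequence of crossings, the most of the 10 that can be at the warehouse floor as the hand-cart arrives there on crossing 9 is 9 — never all 10.
So no plan with fewer than 11 crossings exists, and this one achieves 11:
1. 2 raiders → the warehouse floor.  (the loading dock: 5S 3R; the warehouse floor: 0S 2R)
2. 1 raider ← the loading dock.  (the loading dock: 5S 4R; the warehouse floor: 0S 1R)
3. 3 raiders → the warehouse floor.  (the loading dock: 5S 1R; the warehouse floor: 0S 4R)
4. 1 raider ← the loading dock.  (the loading dock: 5S 2R; the warehouse floor: 0S 3R)
5. 3 settlers → the warehouse floor.  (the loading dock: 2S 2R; the warehouse floor: 3S 3R)
6. 1 settler and 1 raider ← the loading dock.  (the loading dock: 3S 3R; the warehouse floor: 2S 2R)
7. 3 settlers → the warehouse floor.  (the loading dock: 0S 3R; the warehouse floor: 5S 2R)
8. 1 raider ← the loading dock.  (the loading dock: 0S 4R; the warehouse floor: 5S 1R)
9. 2 raiders → the warehouse floor.  (the loading dock: 0S 2R; the warehouse floor: 5S 3R)
10. 1 raider ← the loading dock.  (the loading dock: 0S 3R; the warehouse floor: 5S 2R)
11. 3 raiders → the warehouse floor.  (the loading dock: 0S 0R; the warehouse floor: 5S 5R)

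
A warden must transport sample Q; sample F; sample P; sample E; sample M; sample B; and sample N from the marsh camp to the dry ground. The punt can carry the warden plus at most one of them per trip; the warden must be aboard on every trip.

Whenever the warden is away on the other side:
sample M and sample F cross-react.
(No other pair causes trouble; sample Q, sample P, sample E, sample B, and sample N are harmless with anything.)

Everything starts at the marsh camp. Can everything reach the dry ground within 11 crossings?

Counting alone: the warden can take at most 1 across per trip to the dry ground, so moving all 7 needs at least 7 loaded trips out, with a return between consecutive ones — at least 13 crossings.
Since 11 < 13, 11 crossings cannot be enough. (The shortest complete plan in fact takes 13:)
1. Warden goes to the dry ground with sample F.  [the marsh camp: sample B, sample E, sample M, sample N, sample P, sample Q | the dry ground: sample F]
2. Warden goes back to the marsh camp alone.  [the marsh camp: sample B, sample E, sample M, sample N, sample P, sample Q | the dry ground: sample F]
3. Warden goes to the dry ground with sample Q.  [the marsh camp: sample B, sample E, sample M, sample N, sample P | the dry ground: sample F, sample Q]
4. Warden goes back to the marsh camp alone.  [the marsh camp: sample B, sample E, sample M, sample N, sample P | the dry ground: sample F, sample Q]
5. Warden goes to the dry ground with sample P.  [the marsh camp: sample B, sample E, sample M, sample N | the dry ground: sample F, sample P, sample Q]
6. Warden goes back to the marsh camp alone.  [the marsh camp: sample B, sample E, sample M, sample N | the dry ground: sample F, sample P, sample Q]
7. Warden goes to the dry ground with sample E.  [the marsh camp: sample B, sample M, sample N | the dry ground: sample E, sample F, sample P, sample Q]
8. Warden goes back to the marsh camp alone.  [the marsh camp: sample B, sample M, sample N | the dry ground: sample E, sample F, sample P, sample Q]
9. Warden goes to the dry ground with sample B.  [the marsh camp: sample M, sample N | the dry ground: sample B, sample E, sample F, sample P, sample Q]
10. Warden goes back to the marsh camp alone.  [the marsh camp: sample M, sample N | the dry ground: sample B, sample E, sample F, sample P, sample Q]
11. Warden goes to the dry ground with sample N.  [the marsh camp: sample M | the dry ground: sample B, sample E, sample F, sample N, sample P, sample Q]
12. Warden goes back to the marsh camp alone.  [the marsh camp: sample M | the dry ground: sample B, sample E, sample F, sample N, sample P, sample Q]
13. Warden goes to the dry ground with sample M.  [the marsh camp: — | the dry ground: sample B, sample E, sample F, sample M, sample N, sample P, sample Q]

No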